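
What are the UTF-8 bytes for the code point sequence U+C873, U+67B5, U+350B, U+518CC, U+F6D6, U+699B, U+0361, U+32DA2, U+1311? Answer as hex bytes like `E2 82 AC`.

EC A1 B3 E6 9E B5 E3 94 8B F1 91 A3 8C EF 9B 96 E6 A6 9B CD A1 F0 B2 B6 A2 E1 8C 91

U+C873: 3-byte form → EC A1 B3.
U+67B5: 3-byte form → E6 9E B5.
U+350B: 3-byte form → E3 94 8B.
U+518CC: 4-byte form → F1 91 A3 8C.
U+F6D6: 3-byte form → EF 9B 96.
U+699B: 3-byte form → E6 A6 9B.
U+0361: 2-byte form → CD A1.
U+32DA2: 4-byte form → F0 B2 B6 A2.
U+1311: 3-byte form → E1 8C 91.
Concatenated (28 bytes): EC A1 B3 E6 9E B5 E3 94 8B F1 91 A3 8C EF 9B 96 E6 A6 9B CD A1 F0 B2 B6 A2 E1 8C 91.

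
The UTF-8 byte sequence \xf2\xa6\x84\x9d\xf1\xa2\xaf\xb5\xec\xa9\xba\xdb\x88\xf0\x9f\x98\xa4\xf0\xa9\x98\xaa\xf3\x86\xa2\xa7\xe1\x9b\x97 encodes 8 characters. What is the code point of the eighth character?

U+16D7

Offset 0: leading byte 0xF2 = 11110010 → 4-byte char #1 = F2 A6 84 9D.
Offset 4: leading byte 0xF1 = 11110001 → 4-byte char #2 = F1 A2 AF B5.
Offset 8: leading byte 0xEC = 11101100 → 3-byte char #3 = EC A9 BA.
Offset 11: leading byte 0xDB = 11011011 → 2-byte char #4 = DB 88.
Offset 13: leading byte 0xF0 = 11110000 → 4-byte char #5 = F0 9F 98 A4.
Offset 17: leading byte 0xF0 = 11110000 → 4-byte char #6 = F0 A9 98 AA.
Offset 21: leading byte 0xF3 = 11110011 → 4-byte char #7 = F3 86 A2 A7.
Offset 25: leading byte 0xE1 = 11100001 → 3-byte char #8 = E1 9B 97.
Leading byte 0xE1 = 11100001 matches 1110xxxx → 3-byte sequence.
Byte 1: 0xE1 = 11100001, payload 0001 (4 bits).
Byte 2: 0x9B = 10011011 (10xxxxxx ✓), payload 011011.
Byte 3: 0x97 = 10010111 (10xxxxxx ✓), payload 010111.
Concatenate: 0001011011010111 = 0x16D7 (16 bits → U+16D7).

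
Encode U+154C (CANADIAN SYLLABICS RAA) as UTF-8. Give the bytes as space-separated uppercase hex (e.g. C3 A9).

U+154C = 0x154C = 5452 decimal. In range U+0800–U+FFFF → 3-byte form: 1110xxxx 10xxxxxx 10xxxxxx.
Binary (16 bits): 0001010101001100.
Split 4+6+6: 0001 | 010101 | 001100.
Byte 1: 11100001 = 0xE1.
Byte 2: 10010101 = 0x95.
Byte 3: 10001100 = 0x8C.

E1 95 8C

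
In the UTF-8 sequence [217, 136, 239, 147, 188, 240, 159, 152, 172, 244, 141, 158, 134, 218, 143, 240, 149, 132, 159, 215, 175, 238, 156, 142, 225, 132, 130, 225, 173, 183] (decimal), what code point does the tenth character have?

U+1B77

Offset 0: leading byte 0xD9 = 11011001 → 2-byte char #1 = D9 88.
Offset 2: leading byte 0xEF = 11101111 → 3-byte char #2 = EF 93 BC.
Offset 5: leading byte 0xF0 = 11110000 → 4-byte char #3 = F0 9F 98 AC.
Offset 9: leading byte 0xF4 = 11110100 → 4-byte char #4 = F4 8D 9E 86.
Offset 13: leading byte 0xDA = 11011010 → 2-byte char #5 = DA 8F.
Offset 15: leading byte 0xF0 = 11110000 → 4-byte char #6 = F0 95 84 9F.
Offset 19: leading byte 0xD7 = 11010111 → 2-byte char #7 = D7 AF.
Offset 21: leading byte 0xEE = 11101110 → 3-byte char #8 = EE 9C 8E.
Offset 24: leading byte 0xE1 = 11100001 → 3-byte char #9 = E1 84 82.
Offset 27: leading byte 0xE1 = 11100001 → 3-byte char #10 = E1 AD B7.
Leading byte 0xE1 = 11100001 matches 1110xxxx → 3-byte sequence.
Byte 1: 0xE1 = 11100001, payload 0001 (4 bits).
Byte 2: 0xAD = 10101101 (10xxxxxx ✓), payload 101101.
Byte 3: 0xB7 = 10110111 (10xxxxxx ✓), payload 110111.
Concatenate: 0001101101110111 = 0x1B77 (16 bits → U+1B77).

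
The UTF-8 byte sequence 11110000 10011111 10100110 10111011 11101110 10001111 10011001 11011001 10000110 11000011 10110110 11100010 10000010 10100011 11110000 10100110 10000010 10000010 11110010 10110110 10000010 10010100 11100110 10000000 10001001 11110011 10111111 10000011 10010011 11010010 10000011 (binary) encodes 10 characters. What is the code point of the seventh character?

Offset 0: leading byte 0xF0 = 11110000 → 4-byte char #1 = F0 9F A6 BB.
Offset 4: leading byte 0xEE = 11101110 → 3-byte char #2 = EE 8F 99.
Offset 7: leading byte 0xD9 = 11011001 → 2-byte char #3 = D9 86.
Offset 9: leading byte 0xC3 = 11000011 → 2-byte char #4 = C3 B6.
Offset 11: leading byte 0xE2 = 11100010 → 3-byte char #5 = E2 82 A3.
Offset 14: leading byte 0xF0 = 11110000 → 4-byte char #6 = F0 A6 82 82.
Offset 18: leading byte 0xF2 = 11110010 → 4-byte char #7 = F2 B6 82 94.
Leading byte 0xF2 = 11110010 matches 11110xxx → 4-byte sequence.
Byte 1: 0xF2 = 11110010, payload 010 (3 bits).
Byte 2: 0xB6 = 10110110 (10xxxxxx ✓), payload 110110.
Byte 3: 0x82 = 10000010 (10xxxxxx ✓), payload 000010.
Byte 4: 0x94 = 10010100 (10xxxxxx ✓), payload 010100.
Concatenate: 010110110000010010100 = 0xB6094 (21 bits → U+B6094).

U+B6094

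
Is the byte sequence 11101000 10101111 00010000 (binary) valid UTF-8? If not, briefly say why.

invalid (non-continuation byte where continuation expected)

Leading byte 0xE8 = 11101000 → 3-byte form.
Byte 3 is 0x10 = 00010000, which is not 10xxxxxx — expected a continuation byte.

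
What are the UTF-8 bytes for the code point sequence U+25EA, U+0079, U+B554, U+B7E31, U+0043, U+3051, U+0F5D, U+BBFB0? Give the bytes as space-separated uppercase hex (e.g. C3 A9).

U+25EA: 3-byte form → E2 97 AA.
U+0079: 1-byte form → 79.
U+B554: 3-byte form → EB 95 94.
U+B7E31: 4-byte form → F2 B7 B8 B1.
U+0043: 1-byte form → 43.
U+3051: 3-byte form → E3 81 91.
U+0F5D: 3-byte form → E0 BD 9D.
U+BBFB0: 4-byte form → F2 BB BE B0.
Concatenated (22 bytes): E2 97 AA 79 EB 95 94 F2 B7 B8 B1 43 E3 81 91 E0 BD 9D F2 BB BE B0.

E2 97 AA 79 EB 95 94 F2 B7 B8 B1 43 E3 81 91 E0 BD 9D F2 BB BE B0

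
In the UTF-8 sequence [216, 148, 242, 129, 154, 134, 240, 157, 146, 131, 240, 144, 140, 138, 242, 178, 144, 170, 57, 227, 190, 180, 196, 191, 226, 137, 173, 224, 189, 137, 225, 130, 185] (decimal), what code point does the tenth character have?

Offset 0: leading byte 0xD8 = 11011000 → 2-byte char #1 = D8 94.
Offset 2: leading byte 0xF2 = 11110010 → 4-byte char #2 = F2 81 9A 86.
Offset 6: leading byte 0xF0 = 11110000 → 4-byte char #3 = F0 9D 92 83.
Offset 10: leading byte 0xF0 = 11110000 → 4-byte char #4 = F0 90 8C 8A.
Offset 14: leading byte 0xF2 = 11110010 → 4-byte char #5 = F2 B2 90 AA.
Offset 18: leading byte 0x39 = 00111001 → 1-byte char #6 = 39.
Offset 19: leading byte 0xE3 = 11100011 → 3-byte char #7 = E3 BE B4.
Offset 22: leading byte 0xC4 = 11000100 → 2-byte char #8 = C4 BF.
Offset 24: leading byte 0xE2 = 11100010 → 3-byte char #9 = E2 89 AD.
Offset 27: leading byte 0xE0 = 11100000 → 3-byte char #10 = E0 BD 89.
Leading byte 0xE0 = 11100000 matches 1110xxxx → 3-byte sequence.
Byte 1: 0xE0 = 11100000, payload 0000 (4 bits).
Byte 2: 0xBD = 10111101 (10xxxxxx ✓), payload 111101.
Byte 3: 0x89 = 10001001 (10xxxxxx ✓), payload 001001.
Concatenate: 0000111101001001 = 0xF49 (16 bits → U+0F49).

U+0F49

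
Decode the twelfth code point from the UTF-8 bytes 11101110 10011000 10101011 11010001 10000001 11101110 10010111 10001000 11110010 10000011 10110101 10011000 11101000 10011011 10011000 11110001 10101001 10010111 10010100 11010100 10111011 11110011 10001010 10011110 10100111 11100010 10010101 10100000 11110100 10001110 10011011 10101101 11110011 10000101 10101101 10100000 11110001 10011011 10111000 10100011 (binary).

Offset 0: leading byte 0xEE = 11101110 → 3-byte char #1 = EE 98 AB.
Offset 3: leading byte 0xD1 = 11010001 → 2-byte char #2 = D1 81.
Offset 5: leading byte 0xEE = 11101110 → 3-byte char #3 = EE 97 88.
Offset 8: leading byte 0xF2 = 11110010 → 4-byte char #4 = F2 83 B5 98.
Offset 12: leading byte 0xE8 = 11101000 → 3-byte char #5 = E8 9B 98.
Offset 15: leading byte 0xF1 = 11110001 → 4-byte char #6 = F1 A9 97 94.
Offset 19: leading byte 0xD4 = 11010100 → 2-byte char #7 = D4 BB.
Offset 21: leading byte 0xF3 = 11110011 → 4-byte char #8 = F3 8A 9E A7.
Offset 25: leading byte 0xE2 = 11100010 → 3-byte char #9 = E2 95 A0.
Offset 28: leading byte 0xF4 = 11110100 → 4-byte char #10 = F4 8E 9B AD.
Offset 32: leading byte 0xF3 = 11110011 → 4-byte char #11 = F3 85 AD A0.
Offset 36: leading byte 0xF1 = 11110001 → 4-byte char #12 = F1 9B B8 A3.
Leading byte 0xF1 = 11110001 matches 11110xxx → 4-byte sequence.
Byte 1: 0xF1 = 11110001, payload 001 (3 bits).
Byte 2: 0x9B = 10011011 (10xxxxxx ✓), payload 011011.
Byte 3: 0xB8 = 10111000 (10xxxxxx ✓), payload 111000.
Byte 4: 0xA3 = 10100011 (10xxxxxx ✓), payload 100011.
Concatenate: 001011011111000100011 = 0x5BE23 (21 bits → U+5BE23).

U+5BE23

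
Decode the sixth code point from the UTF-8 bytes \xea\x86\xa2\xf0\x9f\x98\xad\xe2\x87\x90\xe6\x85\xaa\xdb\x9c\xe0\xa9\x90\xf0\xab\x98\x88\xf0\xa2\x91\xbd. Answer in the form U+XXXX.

U+0A50

Offset 0: leading byte 0xEA = 11101010 → 3-byte char #1 = EA 86 A2.
Offset 3: leading byte 0xF0 = 11110000 → 4-byte char #2 = F0 9F 98 AD.
Offset 7: leading byte 0xE2 = 11100010 → 3-byte char #3 = E2 87 90.
Offset 10: leading byte 0xE6 = 11100110 → 3-byte char #4 = E6 85 AA.
Offset 13: leading byte 0xDB = 11011011 → 2-byte char #5 = DB 9C.
Offset 15: leading byte 0xE0 = 11100000 → 3-byte char #6 = E0 A9 90.
Leading byte 0xE0 = 11100000 matches 1110xxxx → 3-byte sequence.
Byte 1: 0xE0 = 11100000, payload 0000 (4 bits).
Byte 2: 0xA9 = 10101001 (10xxxxxx ✓), payload 101001.
Byte 3: 0x90 = 10010000 (10xxxxxx ✓), payload 010000.
Concatenate: 0000101001010000 = 0xA50 (16 bits → U+0A50).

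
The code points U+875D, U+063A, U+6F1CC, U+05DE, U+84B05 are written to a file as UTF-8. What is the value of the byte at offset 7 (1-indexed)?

1-indexed offset 7 is 0-indexed offset 6.
U+875D → 3-byte form E8 9D 9D at offsets 0–2.
U+063A → 2-byte form D8 BA at offsets 3–4.
U+6F1CC → 4-byte form F1 AF 87 8C at offsets 5–8.
Offset 6 falls in char 3's range; it's byte 2 of F1 AF 87 8C = 0xAF.

0xAF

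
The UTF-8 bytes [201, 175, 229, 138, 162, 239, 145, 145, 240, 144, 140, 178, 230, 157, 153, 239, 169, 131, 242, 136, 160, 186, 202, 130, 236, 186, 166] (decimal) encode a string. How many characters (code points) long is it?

9

Byte at offset 0: 0xC9 = 11001001 → 2-byte char (#1). Advance 2.
Byte at offset 2: 0xE5 = 11100101 → 3-byte char (#2). Advance 3.
Byte at offset 5: 0xEF = 11101111 → 3-byte char (#3). Advance 3.
Byte at offset 8: 0xF0 = 11110000 → 4-byte char (#4). Advance 4.
Byte at offset 12: 0xE6 = 11100110 → 3-byte char (#5). Advance 3.
Byte at offset 15: 0xEF = 11101111 → 3-byte char (#6). Advance 3.
Byte at offset 18: 0xF2 = 11110010 → 4-byte char (#7). Advance 4.
Byte at offset 22: 0xCA = 11001010 → 2-byte char (#8). Advance 2.
Byte at offset 24: 0xEC = 11101100 → 3-byte char (#9). Advance 3.
Reached end at offset 27 after 9 code points.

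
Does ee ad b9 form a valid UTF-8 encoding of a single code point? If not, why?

Leading byte 0xEE = 11101110 → 3-byte form.
Continuation bytes 0xAD=10101101, 0xB9=10111001 all match 10xxxxxx.
Decoded value 0xEB79 is ≥ 0x800 (shortest form) and not a surrogate.

valid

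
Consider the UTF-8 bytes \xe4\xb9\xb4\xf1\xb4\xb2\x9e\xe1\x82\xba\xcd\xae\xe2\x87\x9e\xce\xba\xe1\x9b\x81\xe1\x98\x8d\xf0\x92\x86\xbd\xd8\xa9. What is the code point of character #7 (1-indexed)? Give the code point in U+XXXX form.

Offset 0: leading byte 0xE4 = 11100100 → 3-byte char #1 = E4 B9 B4.
Offset 3: leading byte 0xF1 = 11110001 → 4-byte char #2 = F1 B4 B2 9E.
Offset 7: leading byte 0xE1 = 11100001 → 3-byte char #3 = E1 82 BA.
Offset 10: leading byte 0xCD = 11001101 → 2-byte char #4 = CD AE.
Offset 12: leading byte 0xE2 = 11100010 → 3-byte char #5 = E2 87 9E.
Offset 15: leading byte 0xCE = 11001110 → 2-byte char #6 = CE BA.
Offset 17: leading byte 0xE1 = 11100001 → 3-byte char #7 = E1 9B 81.
Leading byte 0xE1 = 11100001 matches 1110xxxx → 3-byte sequence.
Byte 1: 0xE1 = 11100001, payload 0001 (4 bits).
Byte 2: 0x9B = 10011011 (10xxxxxx ✓), payload 011011.
Byte 3: 0x81 = 10000001 (10xxxxxx ✓), payload 000001.
Concatenate: 0001011011000001 = 0x16C1 (16 bits → U+16C1).

U+16C1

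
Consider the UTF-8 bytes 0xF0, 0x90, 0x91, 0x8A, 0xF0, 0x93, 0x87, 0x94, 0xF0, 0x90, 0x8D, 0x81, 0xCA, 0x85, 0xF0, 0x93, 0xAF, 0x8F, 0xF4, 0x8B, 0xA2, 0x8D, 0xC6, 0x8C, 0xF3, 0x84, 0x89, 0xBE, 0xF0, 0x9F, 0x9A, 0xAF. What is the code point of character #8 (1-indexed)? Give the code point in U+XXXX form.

Offset 0: leading byte 0xF0 = 11110000 → 4-byte char #1 = F0 90 91 8A.
Offset 4: leading byte 0xF0 = 11110000 → 4-byte char #2 = F0 93 87 94.
Offset 8: leading byte 0xF0 = 11110000 → 4-byte char #3 = F0 90 8D 81.
Offset 12: leading byte 0xCA = 11001010 → 2-byte char #4 = CA 85.
Offset 14: leading byte 0xF0 = 11110000 → 4-byte char #5 = F0 93 AF 8F.
Offset 18: leading byte 0xF4 = 11110100 → 4-byte char #6 = F4 8B A2 8D.
Offset 22: leading byte 0xC6 = 11000110 → 2-byte char #7 = C6 8C.
Offset 24: leading byte 0xF3 = 11110011 → 4-byte char #8 = F3 84 89 BE.
Leading byte 0xF3 = 11110011 matches 11110xxx → 4-byte sequence.
Byte 1: 0xF3 = 11110011, payload 011 (3 bits).
Byte 2: 0x84 = 10000100 (10xxxxxx ✓), payload 000100.
Byte 3: 0x89 = 10001001 (10xxxxxx ✓), payload 001001.
Byte 4: 0xBE = 10111110 (10xxxxxx ✓), payload 111110.
Concatenate: 011000100001001111110 = 0xC427E (21 bits → U+C427E).

U+C427E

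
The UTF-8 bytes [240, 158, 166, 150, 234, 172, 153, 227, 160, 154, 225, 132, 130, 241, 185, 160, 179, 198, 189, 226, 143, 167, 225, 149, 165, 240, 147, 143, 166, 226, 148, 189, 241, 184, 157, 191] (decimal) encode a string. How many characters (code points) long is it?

11

Byte at offset 0: 0xF0 = 11110000 → 4-byte char (#1). Advance 4.
Byte at offset 4: 0xEA = 11101010 → 3-byte char (#2). Advance 3.
Byte at offset 7: 0xE3 = 11100011 → 3-byte char (#3). Advance 3.
Byte at offset 10: 0xE1 = 11100001 → 3-byte char (#4). Advance 3.
Byte at offset 13: 0xF1 = 11110001 → 4-byte char (#5). Advance 4.
Byte at offset 17: 0xC6 = 11000110 → 2-byte char (#6). Advance 2.
Byte at offset 19: 0xE2 = 11100010 → 3-byte char (#7). Advance 3.
Byte at offset 22: 0xE1 = 11100001 → 3-byte char (#8). Advance 3.
Byte at offset 25: 0xF0 = 11110000 → 4-byte char (#9). Advance 4.
Byte at offset 29: 0xE2 = 11100010 → 3-byte char (#10). Advance 3.
Byte at offset 32: 0xF1 = 11110001 → 4-byte char (#11). Advance 4.
Reached end at offset 36 after 11 code points.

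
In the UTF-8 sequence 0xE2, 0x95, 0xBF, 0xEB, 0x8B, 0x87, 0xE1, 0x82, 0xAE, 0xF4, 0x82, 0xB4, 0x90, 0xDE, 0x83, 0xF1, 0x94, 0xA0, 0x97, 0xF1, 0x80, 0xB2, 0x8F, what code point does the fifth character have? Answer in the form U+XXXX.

U+0783

Offset 0: leading byte 0xE2 = 11100010 → 3-byte char #1 = E2 95 BF.
Offset 3: leading byte 0xEB = 11101011 → 3-byte char #2 = EB 8B 87.
Offset 6: leading byte 0xE1 = 11100001 → 3-byte char #3 = E1 82 AE.
Offset 9: leading byte 0xF4 = 11110100 → 4-byte char #4 = F4 82 B4 90.
Offset 13: leading byte 0xDE = 11011110 → 2-byte char #5 = DE 83.
Leading byte 0xDE = 11011110 matches 110xxxxx → 2-byte sequence.
Byte 1: 0xDE = 11011110, payload 11110 (5 bits).
Byte 2: 0x83 = 10000011 (10xxxxxx ✓), payload 000011.
Concatenate: 11110000011 = 0x783 (11 bits → U+0783).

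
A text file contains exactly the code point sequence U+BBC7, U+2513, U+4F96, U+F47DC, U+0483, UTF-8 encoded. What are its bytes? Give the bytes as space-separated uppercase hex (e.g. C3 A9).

U+BBC7: 3-byte form → EB AF 87.
U+2513: 3-byte form → E2 94 93.
U+4F96: 3-byte form → E4 BE 96.
U+F47DC: 4-byte form → F3 B4 9F 9C.
U+0483: 2-byte form → D2 83.
Concatenated (15 bytes): EB AF 87 E2 94 93 E4 BE 96 F3 B4 9F 9C D2 83.

EB AF 87 E2 94 93 E4 BE 96 F3 B4 9F 9C D2 83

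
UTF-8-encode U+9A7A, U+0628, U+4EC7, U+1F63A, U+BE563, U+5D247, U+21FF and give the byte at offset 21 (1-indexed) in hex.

1-indexed offset 21 is 0-indexed offset 20.
U+9A7A → 3-byte form E9 A9 BA at offsets 0–2.
U+0628 → 2-byte form D8 A8 at offsets 3–4.
U+4EC7 → 3-byte form E4 BB 87 at offsets 5–7.
U+1F63A → 4-byte form F0 9F 98 BA at offsets 8–11.
U+BE563 → 4-byte form F2 BE 95 A3 at offsets 12–15.
U+5D247 → 4-byte form F1 9D 89 87 at offsets 16–19.
U+21FF → 3-byte form E2 87 BF at offsets 20–22.
Offset 20 falls in char 7's range; it's byte 1 of E2 87 BF = 0xE2.

0xE2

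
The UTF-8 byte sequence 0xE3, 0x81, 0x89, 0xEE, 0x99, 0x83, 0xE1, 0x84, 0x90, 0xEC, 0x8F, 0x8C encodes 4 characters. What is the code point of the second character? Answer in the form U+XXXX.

Offset 0: leading byte 0xE3 = 11100011 → 3-byte char #1 = E3 81 89.
Offset 3: leading byte 0xEE = 11101110 → 3-byte char #2 = EE 99 83.
Leading byte 0xEE = 11101110 matches 1110xxxx → 3-byte sequence.
Byte 1: 0xEE = 11101110, payload 1110 (4 bits).
Byte 2: 0x99 = 10011001 (10xxxxxx ✓), payload 011001.
Byte 3: 0x83 = 10000011 (10xxxxxx ✓), payload 000011.
Concatenate: 1110011001000011 = 0xE643 (16 bits → U+E643).

U+E643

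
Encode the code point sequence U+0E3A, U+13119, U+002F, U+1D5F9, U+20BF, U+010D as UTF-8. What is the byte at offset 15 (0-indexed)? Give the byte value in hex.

0xC4

U+0E3A → 3-byte form E0 B8 BA at offsets 0–2.
U+13119 → 4-byte form F0 93 84 99 at offsets 3–6.
U+002F → 1-byte form 2F at offsets 7–7.
U+1D5F9 → 4-byte form F0 9D 97 B9 at offsets 8–11.
U+20BF → 3-byte form E2 82 BF at offsets 12–14.
U+010D → 2-byte form C4 8D at offsets 15–16.
Offset 15 falls in char 6's range; it's byte 1 of C4 8D = 0xC4.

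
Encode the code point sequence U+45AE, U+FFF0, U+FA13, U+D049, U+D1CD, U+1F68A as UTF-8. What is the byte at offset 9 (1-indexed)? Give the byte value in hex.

1-indexed offset 9 is 0-indexed offset 8.
U+45AE → 3-byte form E4 96 AE at offsets 0–2.
U+FFF0 → 3-byte form EF BF B0 at offsets 3–5.
U+FA13 → 3-byte form EF A8 93 at offsets 6–8.
Offset 8 falls in char 3's range; it's byte 3 of EF A8 93 = 0x93.

0x93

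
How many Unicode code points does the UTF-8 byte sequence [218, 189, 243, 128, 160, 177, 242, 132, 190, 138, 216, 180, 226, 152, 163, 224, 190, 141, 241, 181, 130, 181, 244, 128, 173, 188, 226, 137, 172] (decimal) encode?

Byte at offset 0: 0xDA = 11011010 → 2-byte char (#1). Advance 2.
Byte at offset 2: 0xF3 = 11110011 → 4-byte char (#2). Advance 4.
Byte at offset 6: 0xF2 = 11110010 → 4-byte char (#3). Advance 4.
Byte at offset 10: 0xD8 = 11011000 → 2-byte char (#4). Advance 2.
Byte at offset 12: 0xE2 = 11100010 → 3-byte char (#5). Advance 3.
Byte at offset 15: 0xE0 = 11100000 → 3-byte char (#6). Advance 3.
Byte at offset 18: 0xF1 = 11110001 → 4-byte char (#7). Advance 4.
Byte at offset 22: 0xF4 = 11110100 → 4-byte char (#8). Advance 4.
Byte at offset 26: 0xE2 = 11100010 → 3-byte char (#9). Advance 3.
Reached end at offset 29 after 9 code points.

9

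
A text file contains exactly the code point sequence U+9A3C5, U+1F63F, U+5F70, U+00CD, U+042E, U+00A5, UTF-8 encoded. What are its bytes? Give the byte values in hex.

F2 9A 8F 85 F0 9F 98 BF E5 BD B0 C3 8D D0 AE C2 A5

U+9A3C5: 4-byte form → F2 9A 8F 85.
U+1F63F: 4-byte form → F0 9F 98 BF.
U+5F70: 3-byte form → E5 BD B0.
U+00CD: 2-byte form → C3 8D.
U+042E: 2-byte form → D0 AE.
U+00A5: 2-byte form → C2 A5.
Concatenated (17 bytes): F2 9A 8F 85 F0 9F 98 BF E5 BD B0 C3 8D D0 AE C2 A5.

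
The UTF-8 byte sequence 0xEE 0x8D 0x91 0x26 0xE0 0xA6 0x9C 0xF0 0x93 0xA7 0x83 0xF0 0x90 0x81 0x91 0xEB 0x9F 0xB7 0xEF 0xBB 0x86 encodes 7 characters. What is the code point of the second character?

U+0026

Offset 0: leading byte 0xEE = 11101110 → 3-byte char #1 = EE 8D 91.
Offset 3: leading byte 0x26 = 00100110 → 1-byte char #2 = 26.
Leading byte 0x26 = 00100110 matches 0xxxxxxx → 1-byte sequence.
Byte 1: 0x26 = 00100110, payload 0100110 (7 bits).
Concatenate: 0100110 = 0x26 (7 bits → U+0026).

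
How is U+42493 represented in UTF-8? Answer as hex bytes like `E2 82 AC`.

U+42493 = 0x42493 = 271507 decimal. In range U+10000–U+10FFFF → 4-byte form: 11110xxx 10xxxxxx 10xxxxxx 10xxxxxx.
Binary (21 bits): 001000010010010010011.
Split 3+6+6+6: 001 | 000010 | 010010 | 010011.
Byte 1: 11110001 = 0xF1.
Byte 2: 10000010 = 0x82.
Byte 3: 10010010 = 0x92.
Byte 4: 10010011 = 0x93.

F1 82 92 93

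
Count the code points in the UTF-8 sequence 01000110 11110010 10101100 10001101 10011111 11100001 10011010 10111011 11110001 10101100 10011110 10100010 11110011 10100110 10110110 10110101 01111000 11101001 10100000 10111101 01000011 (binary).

8

Byte at offset 0: 0x46 = 01000110 → 1-byte char (#1). Advance 1.
Byte at offset 1: 0xF2 = 11110010 → 4-byte char (#2). Advance 4.
Byte at offset 5: 0xE1 = 11100001 → 3-byte char (#3). Advance 3.
Byte at offset 8: 0xF1 = 11110001 → 4-byte char (#4). Advance 4.
Byte at offset 12: 0xF3 = 11110011 → 4-byte char (#5). Advance 4.
Byte at offset 16: 0x78 = 01111000 → 1-byte char (#6). Advance 1.
Byte at offset 17: 0xE9 = 11101001 → 3-byte char (#7). Advance 3.
Byte at offset 20: 0x43 = 01000011 → 1-byte char (#8). Advance 1.
Reached end at offset 21 after 8 code points.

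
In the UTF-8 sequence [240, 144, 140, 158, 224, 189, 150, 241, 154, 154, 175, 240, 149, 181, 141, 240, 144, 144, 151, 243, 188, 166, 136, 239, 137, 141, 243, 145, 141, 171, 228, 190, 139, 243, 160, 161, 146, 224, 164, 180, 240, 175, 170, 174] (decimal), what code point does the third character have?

Offset 0: leading byte 0xF0 = 11110000 → 4-byte char #1 = F0 90 8C 9E.
Offset 4: leading byte 0xE0 = 11100000 → 3-byte char #2 = E0 BD 96.
Offset 7: leading byte 0xF1 = 11110001 → 4-byte char #3 = F1 9A 9A AF.
Leading byte 0xF1 = 11110001 matches 11110xxx → 4-byte sequence.
Byte 1: 0xF1 = 11110001, payload 001 (3 bits).
Byte 2: 0x9A = 10011010 (10xxxxxx ✓), payload 011010.
Byte 3: 0x9A = 10011010 (10xxxxxx ✓), payload 011010.
Byte 4: 0xAF = 10101111 (10xxxxxx ✓), payload 101111.
Concatenate: 001011010011010101111 = 0x5A6AF (21 bits → U+5A6AF).

U+5A6AF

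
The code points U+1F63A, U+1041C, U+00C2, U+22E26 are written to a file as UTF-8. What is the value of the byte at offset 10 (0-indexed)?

0xF0

U+1F63A → 4-byte form F0 9F 98 BA at offsets 0–3.
U+1041C → 4-byte form F0 90 90 9C at offsets 4–7.
U+00C2 → 2-byte form C3 82 at offsets 8–9.
U+22E26 → 4-byte form F0 A2 B8 A6 at offsets 10–13.
Offset 10 falls in char 4's range; it's byte 1 of F0 A2 B8 A6 = 0xF0.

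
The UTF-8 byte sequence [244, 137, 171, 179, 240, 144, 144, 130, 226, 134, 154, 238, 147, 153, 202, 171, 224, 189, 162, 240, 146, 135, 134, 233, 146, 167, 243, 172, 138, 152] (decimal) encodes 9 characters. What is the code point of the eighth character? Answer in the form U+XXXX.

U+94A7

Offset 0: leading byte 0xF4 = 11110100 → 4-byte char #1 = F4 89 AB B3.
Offset 4: leading byte 0xF0 = 11110000 → 4-byte char #2 = F0 90 90 82.
Offset 8: leading byte 0xE2 = 11100010 → 3-byte char #3 = E2 86 9A.
Offset 11: leading byte 0xEE = 11101110 → 3-byte char #4 = EE 93 99.
Offset 14: leading byte 0xCA = 11001010 → 2-byte char #5 = CA AB.
Offset 16: leading byte 0xE0 = 11100000 → 3-byte char #6 = E0 BD A2.
Offset 19: leading byte 0xF0 = 11110000 → 4-byte char #7 = F0 92 87 86.
Offset 23: leading byte 0xE9 = 11101001 → 3-byte char #8 = E9 92 A7.
Leading byte 0xE9 = 11101001 matches 1110xxxx → 3-byte sequence.
Byte 1: 0xE9 = 11101001, payload 1001 (4 bits).
Byte 2: 0x92 = 10010010 (10xxxxxx ✓), payload 010010.
Byte 3: 0xA7 = 10100111 (10xxxxxx ✓), payload 100111.
Concatenate: 1001010010100111 = 0x94A7 (16 bits → U+94A7).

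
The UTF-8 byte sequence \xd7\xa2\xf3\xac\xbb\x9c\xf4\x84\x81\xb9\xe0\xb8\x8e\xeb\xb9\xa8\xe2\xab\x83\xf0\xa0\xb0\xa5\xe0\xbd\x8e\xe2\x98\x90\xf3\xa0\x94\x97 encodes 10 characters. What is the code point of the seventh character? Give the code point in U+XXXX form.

U+20C25

Offset 0: leading byte 0xD7 = 11010111 → 2-byte char #1 = D7 A2.
Offset 2: leading byte 0xF3 = 11110011 → 4-byte char #2 = F3 AC BB 9C.
Offset 6: leading byte 0xF4 = 11110100 → 4-byte char #3 = F4 84 81 B9.
Offset 10: leading byte 0xE0 = 11100000 → 3-byte char #4 = E0 B8 8E.
Offset 13: leading byte 0xEB = 11101011 → 3-byte char #5 = EB B9 A8.
Offset 16: leading byte 0xE2 = 11100010 → 3-byte char #6 = E2 AB 83.
Offset 19: leading byte 0xF0 = 11110000 → 4-byte char #7 = F0 A0 B0 A5.
Leading byte 0xF0 = 11110000 matches 11110xxx → 4-byte sequence.
Byte 1: 0xF0 = 11110000, payload 000 (3 bits).
Byte 2: 0xA0 = 10100000 (10xxxxxx ✓), payload 100000.
Byte 3: 0xB0 = 10110000 (10xxxxxx ✓), payload 110000.
Byte 4: 0xA5 = 10100101 (10xxxxxx ✓), payload 100101.
Concatenate: 000100000110000100101 = 0x20C25 (21 bits → U+20C25).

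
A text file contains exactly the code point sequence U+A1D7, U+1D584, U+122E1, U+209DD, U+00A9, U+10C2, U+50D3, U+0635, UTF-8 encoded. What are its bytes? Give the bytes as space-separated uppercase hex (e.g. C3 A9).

EA 87 97 F0 9D 96 84 F0 92 8B A1 F0 A0 A7 9D C2 A9 E1 83 82 E5 83 93 D8 B5

U+A1D7: 3-byte form → EA 87 97.
U+1D584: 4-byte form → F0 9D 96 84.
U+122E1: 4-byte form → F0 92 8B A1.
U+209DD: 4-byte form → F0 A0 A7 9D.
U+00A9: 2-byte form → C2 A9.
U+10C2: 3-byte form → E1 83 82.
U+50D3: 3-byte form → E5 83 93.
U+0635: 2-byte form → D8 B5.
Concatenated (25 bytes): EA 87 97 F0 9D 96 84 F0 92 8B A1 F0 A0 A7 9D C2 A9 E1 83 82 E5 83 93 D8 B5.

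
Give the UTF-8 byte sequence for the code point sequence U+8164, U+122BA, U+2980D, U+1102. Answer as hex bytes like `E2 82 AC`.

U+8164: 3-byte form → E8 85 A4.
U+122BA: 4-byte form → F0 92 8A BA.
U+2980D: 4-byte form → F0 A9 A0 8D.
U+1102: 3-byte form → E1 84 82.
Concatenated (14 bytes): E8 85 A4 F0 92 8A BA F0 A9 A0 8D E1 84 82.

E8 85 A4 F0 92 8A BA F0 A9 A0 8D E1 84 82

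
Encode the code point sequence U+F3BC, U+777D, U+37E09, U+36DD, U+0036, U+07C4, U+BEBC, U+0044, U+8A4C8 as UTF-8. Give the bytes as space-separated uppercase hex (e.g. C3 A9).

U+F3BC: 3-byte form → EF 8E BC.
U+777D: 3-byte form → E7 9D BD.
U+37E09: 4-byte form → F0 B7 B8 89.
U+36DD: 3-byte form → E3 9B 9D.
U+0036: 1-byte form → 36.
U+07C4: 2-byte form → DF 84.
U+BEBC: 3-byte form → EB BA BC.
U+0044: 1-byte form → 44.
U+8A4C8: 4-byte form → F2 8A 93 88.
Concatenated (24 bytes): EF 8E BC E7 9D BD F0 B7 B8 89 E3 9B 9D 36 DF 84 EB BA BC 44 F2 8A 93 88.

EF 8E BC E7 9D BD F0 B7 B8 89 E3 9B 9D 36 DF 84 EB BA BC 44 F2 8A 93 88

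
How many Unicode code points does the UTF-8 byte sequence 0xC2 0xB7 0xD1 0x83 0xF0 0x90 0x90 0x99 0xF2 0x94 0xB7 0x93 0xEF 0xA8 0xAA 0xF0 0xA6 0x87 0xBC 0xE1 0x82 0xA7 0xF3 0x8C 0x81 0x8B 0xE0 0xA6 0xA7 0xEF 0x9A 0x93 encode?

Byte at offset 0: 0xC2 = 11000010 → 2-byte char (#1). Advance 2.
Byte at offset 2: 0xD1 = 11010001 → 2-byte char (#2). Advance 2.
Byte at offset 4: 0xF0 = 11110000 → 4-byte char (#3). Advance 4.
Byte at offset 8: 0xF2 = 11110010 → 4-byte char (#4). Advance 4.
Byte at offset 12: 0xEF = 11101111 → 3-byte char (#5). Advance 3.
Byte at offset 15: 0xF0 = 11110000 → 4-byte char (#6). Advance 4.
Byte at offset 19: 0xE1 = 11100001 → 3-byte char (#7). Advance 3.
Byte at offset 22: 0xF3 = 11110011 → 4-byte char (#8). Advance 4.
Byte at offset 26: 0xE0 = 11100000 → 3-byte char (#9). Advance 3.
Byte at offset 29: 0xEF = 11101111 → 3-byte char (#10). Advance 3.
Reached end at offset 32 after 10 code points.

10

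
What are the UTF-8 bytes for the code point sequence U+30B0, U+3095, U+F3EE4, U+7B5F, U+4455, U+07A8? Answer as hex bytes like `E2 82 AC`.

U+30B0: 3-byte form → E3 82 B0.
U+3095: 3-byte form → E3 82 95.
U+F3EE4: 4-byte form → F3 B3 BB A4.
U+7B5F: 3-byte form → E7 AD 9F.
U+4455: 3-byte form → E4 91 95.
U+07A8: 2-byte form → DE A8.
Concatenated (18 bytes): E3 82 B0 E3 82 95 F3 B3 BB A4 E7 AD 9F E4 91 95 DE A8.

E3 82 B0 E3 82 95 F3 B3 BB A4 E7 AD 9F E4 91 95 DE A8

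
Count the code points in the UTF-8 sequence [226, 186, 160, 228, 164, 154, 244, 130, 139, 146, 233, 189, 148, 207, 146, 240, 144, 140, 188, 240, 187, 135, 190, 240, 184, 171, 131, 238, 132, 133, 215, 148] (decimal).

10

Byte at offset 0: 0xE2 = 11100010 → 3-byte char (#1). Advance 3.
Byte at offset 3: 0xE4 = 11100100 → 3-byte char (#2). Advance 3.
Byte at offset 6: 0xF4 = 11110100 → 4-byte char (#3). Advance 4.
Byte at offset 10: 0xE9 = 11101001 → 3-byte char (#4). Advance 3.
Byte at offset 13: 0xCF = 11001111 → 2-byte char (#5). Advance 2.
Byte at offset 15: 0xF0 = 11110000 → 4-byte char (#6). Advance 4.
Byte at offset 19: 0xF0 = 11110000 → 4-byte char (#7). Advance 4.
Byte at offset 23: 0xF0 = 11110000 → 4-byte char (#8). Advance 4.
Byte at offset 27: 0xEE = 11101110 → 3-byte char (#9). Advance 3.
Byte at offset 30: 0xD7 = 11010111 → 2-byte char (#10). Advance 2.
Reached end at offset 32 after 10 code points.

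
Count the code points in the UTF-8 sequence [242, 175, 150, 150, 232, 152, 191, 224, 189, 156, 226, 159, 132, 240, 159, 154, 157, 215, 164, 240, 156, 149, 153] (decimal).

Byte at offset 0: 0xF2 = 11110010 → 4-byte char (#1). Advance 4.
Byte at offset 4: 0xE8 = 11101000 → 3-byte char (#2). Advance 3.
Byte at offset 7: 0xE0 = 11100000 → 3-byte char (#3). Advance 3.
Byte at offset 10: 0xE2 = 11100010 → 3-byte char (#4). Advance 3.
Byte at offset 13: 0xF0 = 11110000 → 4-byte char (#5). Advance 4.
Byte at offset 17: 0xD7 = 11010111 → 2-byte char (#6). Advance 2.
Byte at offset 19: 0xF0 = 11110000 → 4-byte char (#7). Advance 4.
Reached end at offset 23 after 7 code points.

7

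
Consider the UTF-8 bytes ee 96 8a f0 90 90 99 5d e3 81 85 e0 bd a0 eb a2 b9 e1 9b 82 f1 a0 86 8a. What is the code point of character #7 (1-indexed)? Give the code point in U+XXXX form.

Offset 0: leading byte 0xEE = 11101110 → 3-byte char #1 = EE 96 8A.
Offset 3: leading byte 0xF0 = 11110000 → 4-byte char #2 = F0 90 90 99.
Offset 7: leading byte 0x5D = 01011101 → 1-byte char #3 = 5D.
Offset 8: leading byte 0xE3 = 11100011 → 3-byte char #4 = E3 81 85.
Offset 11: leading byte 0xE0 = 11100000 → 3-byte char #5 = E0 BD A0.
Offset 14: leading byte 0xEB = 11101011 → 3-byte char #6 = EB A2 B9.
Offset 17: leading byte 0xE1 = 11100001 → 3-byte char #7 = E1 9B 82.
Leading byte 0xE1 = 11100001 matches 1110xxxx → 3-byte sequence.
Byte 1: 0xE1 = 11100001, payload 0001 (4 bits).
Byte 2: 0x9B = 10011011 (10xxxxxx ✓), payload 011011.
Byte 3: 0x82 = 10000010 (10xxxxxx ✓), payload 000010.
Concatenate: 0001011011000010 = 0x16C2 (16 bits → U+16C2).

U+16C2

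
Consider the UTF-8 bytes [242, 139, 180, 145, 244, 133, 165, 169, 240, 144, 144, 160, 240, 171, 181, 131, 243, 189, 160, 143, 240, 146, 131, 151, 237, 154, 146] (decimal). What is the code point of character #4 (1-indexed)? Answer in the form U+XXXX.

Offset 0: leading byte 0xF2 = 11110010 → 4-byte char #1 = F2 8B B4 91.
Offset 4: leading byte 0xF4 = 11110100 → 4-byte char #2 = F4 85 A5 A9.
Offset 8: leading byte 0xF0 = 11110000 → 4-byte char #3 = F0 90 90 A0.
Offset 12: leading byte 0xF0 = 11110000 → 4-byte char #4 = F0 AB B5 83.
Leading byte 0xF0 = 11110000 matches 11110xxx → 4-byte sequence.
Byte 1: 0xF0 = 11110000, payload 000 (3 bits).
Byte 2: 0xAB = 10101011 (10xxxxxx ✓), payload 101011.
Byte 3: 0xB5 = 10110101 (10xxxxxx ✓), payload 110101.
Byte 4: 0x83 = 10000011 (10xxxxxx ✓), payload 000011.
Concatenate: 000101011110101000011 = 0x2BD43 (21 bits → U+2BD43).

U+2BD43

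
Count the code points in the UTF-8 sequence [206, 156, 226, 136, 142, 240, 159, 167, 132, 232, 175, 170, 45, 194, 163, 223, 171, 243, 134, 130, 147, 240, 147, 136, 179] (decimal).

9

Byte at offset 0: 0xCE = 11001110 → 2-byte char (#1). Advance 2.
Byte at offset 2: 0xE2 = 11100010 → 3-byte char (#2). Advance 3.
Byte at offset 5: 0xF0 = 11110000 → 4-byte char (#3). Advance 4.
Byte at offset 9: 0xE8 = 11101000 → 3-byte char (#4). Advance 3.
Byte at offset 12: 0x2D = 00101101 → 1-byte char (#5). Advance 1.
Byte at offset 13: 0xC2 = 11000010 → 2-byte char (#6). Advance 2.
Byte at offset 15: 0xDF = 11011111 → 2-byte char (#7). Advance 2.
Byte at offset 17: 0xF3 = 11110011 → 4-byte char (#8). Advance 4.
Byte at offset 21: 0xF0 = 11110000 → 4-byte char (#9). Advance 4.
Reached end at offset 25 after 9 code points.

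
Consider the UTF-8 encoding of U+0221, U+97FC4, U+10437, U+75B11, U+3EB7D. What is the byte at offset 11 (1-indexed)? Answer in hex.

0xF1

1-indexed offset 11 is 0-indexed offset 10.
U+0221 → 2-byte form C8 A1 at offsets 0–1.
U+97FC4 → 4-byte form F2 97 BF 84 at offsets 2–5.
U+10437 → 4-byte form F0 90 90 B7 at offsets 6–9.
U+75B11 → 4-byte form F1 B5 AC 91 at offsets 10–13.
Offset 10 falls in char 4's range; it's byte 1 of F1 B5 AC 91 = 0xF1.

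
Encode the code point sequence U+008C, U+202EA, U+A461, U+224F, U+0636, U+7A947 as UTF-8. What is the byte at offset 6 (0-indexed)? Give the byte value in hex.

U+008C → 2-byte form C2 8C at offsets 0–1.
U+202EA → 4-byte form F0 A0 8B AA at offsets 2–5.
U+A461 → 3-byte form EA 91 A1 at offsets 6–8.
Offset 6 falls in char 3's range; it's byte 1 of EA 91 A1 = 0xEA.

0xEA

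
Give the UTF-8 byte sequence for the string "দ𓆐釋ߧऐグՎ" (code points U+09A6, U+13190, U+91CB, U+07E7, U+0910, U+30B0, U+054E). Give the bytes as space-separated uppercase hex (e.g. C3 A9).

E0 A6 A6 F0 93 86 90 E9 87 8B DF A7 E0 A4 90 E3 82 B0 D5 8E

U+09A6: 3-byte form → E0 A6 A6.
U+13190: 4-byte form → F0 93 86 90.
U+91CB: 3-byte form → E9 87 8B.
U+07E7: 2-byte form → DF A7.
U+0910: 3-byte form → E0 A4 90.
U+30B0: 3-byte form → E3 82 B0.
U+054E: 2-byte form → D5 8E.
Concatenated (20 bytes): E0 A6 A6 F0 93 86 90 E9 87 8B DF A7 E0 A4 90 E3 82 B0 D5 8E.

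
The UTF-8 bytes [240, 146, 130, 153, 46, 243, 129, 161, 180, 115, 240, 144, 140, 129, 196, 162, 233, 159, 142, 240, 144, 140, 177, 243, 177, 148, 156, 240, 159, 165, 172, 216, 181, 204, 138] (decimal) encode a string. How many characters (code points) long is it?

Byte at offset 0: 0xF0 = 11110000 → 4-byte char (#1). Advance 4.
Byte at offset 4: 0x2E = 00101110 → 1-byte char (#2). Advance 1.
Byte at offset 5: 0xF3 = 11110011 → 4-byte char (#3). Advance 4.
Byte at offset 9: 0x73 = 01110011 → 1-byte char (#4). Advance 1.
Byte at offset 10: 0xF0 = 11110000 → 4-byte char (#5). Advance 4.
Byte at offset 14: 0xC4 = 11000100 → 2-byte char (#6). Advance 2.
Byte at offset 16: 0xE9 = 11101001 → 3-byte char (#7). Advance 3.
Byte at offset 19: 0xF0 = 11110000 → 4-byte char (#8). Advance 4.
Byte at offset 23: 0xF3 = 11110011 → 4-byte char (#9). Advance 4.
Byte at offset 27: 0xF0 = 11110000 → 4-byte char (#10). Advance 4.
Byte at offset 31: 0xD8 = 11011000 → 2-byte char (#11). Advance 2.
Byte at offset 33: 0xCC = 11001100 → 2-byte char (#12). Advance 2.
Reached end at offset 35 after 12 code points.

12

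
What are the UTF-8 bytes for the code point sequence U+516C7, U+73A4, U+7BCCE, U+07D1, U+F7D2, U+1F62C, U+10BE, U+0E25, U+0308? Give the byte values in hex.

U+516C7: 4-byte form → F1 91 9B 87.
U+73A4: 3-byte form → E7 8E A4.
U+7BCCE: 4-byte form → F1 BB B3 8E.
U+07D1: 2-byte form → DF 91.
U+F7D2: 3-byte form → EF 9F 92.
U+1F62C: 4-byte form → F0 9F 98 AC.
U+10BE: 3-byte form → E1 82 BE.
U+0E25: 3-byte form → E0 B8 A5.
U+0308: 2-byte form → CC 88.
Concatenated (28 bytes): F1 91 9B 87 E7 8E A4 F1 BB B3 8E DF 91 EF 9F 92 F0 9F 98 AC E1 82 BE E0 B8 A5 CC 88.

F1 91 9B 87 E7 8E A4 F1 BB B3 8E DF 91 EF 9F 92 F0 9F 98 AC E1 82 BE E0 B8 A5 CC 88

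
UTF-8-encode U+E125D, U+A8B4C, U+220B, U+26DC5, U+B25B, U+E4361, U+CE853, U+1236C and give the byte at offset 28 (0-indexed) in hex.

U+E125D → 4-byte form F3 A1 89 9D at offsets 0–3.
U+A8B4C → 4-byte form F2 A8 AD 8C at offsets 4–7.
U+220B → 3-byte form E2 88 8B at offsets 8–10.
U+26DC5 → 4-byte form F0 A6 B7 85 at offsets 11–14.
U+B25B → 3-byte form EB 89 9B at offsets 15–17.
U+E4361 → 4-byte form F3 A4 8D A1 at offsets 18–21.
U+CE853 → 4-byte form F3 8E A1 93 at offsets 22–25.
U+1236C → 4-byte form F0 92 8D AC at offsets 26–29.
Offset 28 falls in char 8's range; it's byte 3 of F0 92 8D AC = 0x8D.

0x8D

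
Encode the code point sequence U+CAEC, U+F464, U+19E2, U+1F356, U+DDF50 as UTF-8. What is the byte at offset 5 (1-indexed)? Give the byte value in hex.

1-indexed offset 5 is 0-indexed offset 4.
U+CAEC → 3-byte form EC AB AC at offsets 0–2.
U+F464 → 3-byte form EF 91 A4 at offsets 3–5.
Offset 4 falls in char 2's range; it's byte 2 of EF 91 A4 = 0x91.

0x91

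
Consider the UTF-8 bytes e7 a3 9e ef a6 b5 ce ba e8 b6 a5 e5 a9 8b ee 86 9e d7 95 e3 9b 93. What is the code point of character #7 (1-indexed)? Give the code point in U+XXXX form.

Offset 0: leading byte 0xE7 = 11100111 → 3-byte char #1 = E7 A3 9E.
Offset 3: leading byte 0xEF = 11101111 → 3-byte char #2 = EF A6 B5.
Offset 6: leading byte 0xCE = 11001110 → 2-byte char #3 = CE BA.
Offset 8: leading byte 0xE8 = 11101000 → 3-byte char #4 = E8 B6 A5.
Offset 11: leading byte 0xE5 = 11100101 → 3-byte char #5 = E5 A9 8B.
Offset 14: leading byte 0xEE = 11101110 → 3-byte char #6 = EE 86 9E.
Offset 17: leading byte 0xD7 = 11010111 → 2-byte char #7 = D7 95.
Leading byte 0xD7 = 11010111 matches 110xxxxx → 2-byte sequence.
Byte 1: 0xD7 = 11010111, payload 10111 (5 bits).
Byte 2: 0x95 = 10010101 (10xxxxxx ✓), payload 010101.
Concatenate: 10111010101 = 0x5D5 (11 bits → U+05D5).

U+05D5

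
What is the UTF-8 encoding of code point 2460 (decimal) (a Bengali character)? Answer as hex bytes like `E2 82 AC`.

E0 A6 9C

U+099C = 0x99C = 2460 decimal. In range U+0800–U+FFFF → 3-byte form: 1110xxxx 10xxxxxx 10xxxxxx.
Binary (16 bits): 0000100110011100.
Split 4+6+6: 0000 | 100110 | 011100.
Byte 1: 11100000 = 0xE0.
Byte 2: 10100110 = 0xA6.
Byte 3: 10011100 = 0x9C.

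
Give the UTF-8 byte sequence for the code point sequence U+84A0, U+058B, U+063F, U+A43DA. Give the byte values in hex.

U+84A0: 3-byte form → E8 92 A0.
U+058B: 2-byte form → D6 8B.
U+063F: 2-byte form → D8 BF.
U+A43DA: 4-byte form → F2 A4 8F 9A.
Concatenated (11 bytes): E8 92 A0 D6 8B D8 BF F2 A4 8F 9A.

E8 92 A0 D6 8B D8 BF F2 A4 8F 9A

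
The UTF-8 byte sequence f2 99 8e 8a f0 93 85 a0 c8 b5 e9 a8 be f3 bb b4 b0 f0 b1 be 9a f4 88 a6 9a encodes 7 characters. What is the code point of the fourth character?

U+9A3E

Offset 0: leading byte 0xF2 = 11110010 → 4-byte char #1 = F2 99 8E 8A.
Offset 4: leading byte 0xF0 = 11110000 → 4-byte char #2 = F0 93 85 A0.
Offset 8: leading byte 0xC8 = 11001000 → 2-byte char #3 = C8 B5.
Offset 10: leading byte 0xE9 = 11101001 → 3-byte char #4 = E9 A8 BE.
Leading byte 0xE9 = 11101001 matches 1110xxxx → 3-byte sequence.
Byte 1: 0xE9 = 11101001, payload 1001 (4 bits).
Byte 2: 0xA8 = 10101000 (10xxxxxx ✓), payload 101000.
Byte 3: 0xBE = 10111110 (10xxxxxx ✓), payload 111110.
Concatenate: 1001101000111110 = 0x9A3E (16 bits → U+9A3E).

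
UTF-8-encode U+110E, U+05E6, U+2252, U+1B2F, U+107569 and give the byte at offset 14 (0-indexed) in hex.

0xA9

U+110E → 3-byte form E1 84 8E at offsets 0–2.
U+05E6 → 2-byte form D7 A6 at offsets 3–4.
U+2252 → 3-byte form E2 89 92 at offsets 5–7.
U+1B2F → 3-byte form E1 AC AF at offsets 8–10.
U+107569 → 4-byte form F4 87 95 A9 at offsets 11–14.
Offset 14 falls in char 5's range; it's byte 4 of F4 87 95 A9 = 0xA9.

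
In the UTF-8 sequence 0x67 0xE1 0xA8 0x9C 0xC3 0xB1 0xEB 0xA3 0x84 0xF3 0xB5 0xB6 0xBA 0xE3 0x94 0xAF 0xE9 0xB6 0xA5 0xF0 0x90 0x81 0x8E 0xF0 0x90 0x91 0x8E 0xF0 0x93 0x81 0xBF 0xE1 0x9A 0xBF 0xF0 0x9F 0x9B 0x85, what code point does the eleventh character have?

Offset 0: leading byte 0x67 = 01100111 → 1-byte char #1 = 67.
Offset 1: leading byte 0xE1 = 11100001 → 3-byte char #2 = E1 A8 9C.
Offset 4: leading byte 0xC3 = 11000011 → 2-byte char #3 = C3 B1.
Offset 6: leading byte 0xEB = 11101011 → 3-byte char #4 = EB A3 84.
Offset 9: leading byte 0xF3 = 11110011 → 4-byte char #5 = F3 B5 B6 BA.
Offset 13: leading byte 0xE3 = 11100011 → 3-byte char #6 = E3 94 AF.
Offset 16: leading byte 0xE9 = 11101001 → 3-byte char #7 = E9 B6 A5.
Offset 19: leading byte 0xF0 = 11110000 → 4-byte char #8 = F0 90 81 8E.
Offset 23: leading byte 0xF0 = 11110000 → 4-byte char #9 = F0 90 91 8E.
Offset 27: leading byte 0xF0 = 11110000 → 4-byte char #10 = F0 93 81 BF.
Offset 31: leading byte 0xE1 = 11100001 → 3-byte char #11 = E1 9A BF.
Leading byte 0xE1 = 11100001 matches 1110xxxx → 3-byte sequence.
Byte 1: 0xE1 = 11100001, payload 0001 (4 bits).
Byte 2: 0x9A = 10011010 (10xxxxxx ✓), payload 011010.
Byte 3: 0xBF = 10111111 (10xxxxxx ✓), payload 111111.
Concatenate: 0001011010111111 = 0x16BF (16 bits → U+16BF).

U+16BF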